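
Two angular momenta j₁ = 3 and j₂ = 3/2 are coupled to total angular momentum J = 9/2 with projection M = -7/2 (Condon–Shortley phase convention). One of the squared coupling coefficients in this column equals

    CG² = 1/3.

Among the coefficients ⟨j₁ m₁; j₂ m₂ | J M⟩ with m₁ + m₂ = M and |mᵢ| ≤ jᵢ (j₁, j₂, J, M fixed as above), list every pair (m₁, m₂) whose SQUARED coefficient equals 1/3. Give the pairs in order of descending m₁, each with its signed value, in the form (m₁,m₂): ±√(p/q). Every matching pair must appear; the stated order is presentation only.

Admissible pairs with m₁+m₂ = M = -7/2: (-3,-1/2), (-2,-3/2)
  (m₁,m₂)=(-2,-3/2): CG² = 2/3, CG = +√(2/3)
  (m₁,m₂)=(-3,-1/2): CG² = 1/3, CG = +√(1/3)   ← matches the target
Pairs with CG² = 1/3: (-3,-1/2): +√(1/3)

(-3,-1/2): +√(1/3)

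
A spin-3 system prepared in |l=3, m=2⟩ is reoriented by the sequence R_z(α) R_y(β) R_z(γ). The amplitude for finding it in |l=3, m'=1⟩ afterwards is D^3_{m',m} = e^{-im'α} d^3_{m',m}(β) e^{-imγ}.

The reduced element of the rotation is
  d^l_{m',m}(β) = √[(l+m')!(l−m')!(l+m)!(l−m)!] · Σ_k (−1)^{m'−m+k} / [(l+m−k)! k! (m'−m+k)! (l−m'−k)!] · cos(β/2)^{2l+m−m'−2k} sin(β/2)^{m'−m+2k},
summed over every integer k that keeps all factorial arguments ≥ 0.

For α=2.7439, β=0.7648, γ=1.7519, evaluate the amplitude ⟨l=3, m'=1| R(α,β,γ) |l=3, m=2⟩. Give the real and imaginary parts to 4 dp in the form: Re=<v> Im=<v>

Split into d^3_{1,2}(β=0.7648) × two z-phases.
c=cos(0.764800/2)=0.927772, s=sin(0.764800/2)=0.373148; N=√[24·2·120·1]=75.894664
Admissible k: 1..2 (factorial args all ≥0)
  k=1: (−1)^0·75.8947/(24)·0.9278^5·0.3731^1 = +0.811124
  k=2: (−1)^1·75.8947/(12)·0.9278^3·0.3731^3 = -0.262420
d^3_{1,2}(0.7648) = +0.811124 -0.262420 = +0.548703
Phases: e^{-i·(1)·2.7439}=-0.921957-0.387292i, e^{-i·(2)·1.7519}=-0.935117+0.354339i ⇒ D=+0.548358+0.019467i

Re=0.5484 Im=0.0195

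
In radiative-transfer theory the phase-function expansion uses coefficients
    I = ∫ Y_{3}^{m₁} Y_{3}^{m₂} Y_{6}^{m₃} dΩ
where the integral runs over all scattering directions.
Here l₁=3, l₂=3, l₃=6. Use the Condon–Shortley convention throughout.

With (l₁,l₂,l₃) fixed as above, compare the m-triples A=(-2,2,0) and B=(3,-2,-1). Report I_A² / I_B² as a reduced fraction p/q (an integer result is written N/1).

36/7

l's match ⇒ only the (l;m) 3-j factors differ between A and B.
A: triangle coeff Δ(3,3,6) = 1/12012; Σ_t [0,0]: t=0:+1/14400 = 1/14400; (3j)²=3/1001 [(3 3 6; -2 2 0)], sign=+1
B: triangle coeff Δ(3,3,6) = 1/12012; Σ_t [0,0]: t=0:+1/86400 = 1/86400; (3j)²=1/1716 [(3 3 6; 3 -2 -1)], sign=-1
I_A²/I_B² = (3/1001)/(1/1716) = 36/7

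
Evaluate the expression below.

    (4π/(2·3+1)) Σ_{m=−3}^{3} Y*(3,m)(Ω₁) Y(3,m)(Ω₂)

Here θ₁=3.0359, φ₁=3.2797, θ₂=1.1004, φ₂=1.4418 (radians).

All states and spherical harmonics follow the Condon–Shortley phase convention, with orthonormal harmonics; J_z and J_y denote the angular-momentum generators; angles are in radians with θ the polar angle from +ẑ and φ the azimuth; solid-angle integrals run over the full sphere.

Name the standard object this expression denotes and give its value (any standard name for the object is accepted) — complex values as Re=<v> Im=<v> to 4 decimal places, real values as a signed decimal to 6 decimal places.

Legendre polynomial (addition theorem), +0.444467

This sum is the spherical-harmonic addition theorem: it equals the Legendre polynomial P_l(cos γ) of the angle γ between the two directions.
Expand P_3 via completeness: Σ_{m} conj(Y_{3,m}) at Ω₁ times Y_{3,m} at Ω₂ —
  [-3]  conj(Y_{3,-3})(Ω₁) = -0.00045 - 0.00020j ; Y_{3,-3}(Ω₂) = -0.11153 + 0.27366j ; Δ = 0.00010 - 0.00010j
  [-2]  conj(Y_{3,-2})(Ω₁) = -0.01088 - 0.00308j ; Y_{3,-2}(Ω₂) = -0.35587 - 0.09390j ; Δ = 0.00358 + 0.00212j
  [-1]  conj(Y_{3,-1})(Ω₁) = -0.13320 - 0.01851j ; Y_{3,-1}(Ω₂) = 0.00101 - 0.00775j ; Δ = -0.00028 + 0.00101j
  [+0]  conj(Y_{3,0})(Ω₁) = -0.72154 + 0.00000j ; Y_{3,0}(Ω₂) = -0.33369 + 0.00000j ; Δ = 0.24077 + 0.00000j
  [+1]  conj(Y_{3,1})(Ω₁) = 0.13320 - 0.01851j ; Y_{3,1}(Ω₂) = -0.00101 - 0.00775j ; Δ = -0.00028 - 0.00101j
  [+2]  conj(Y_{3,2})(Ω₁) = -0.01088 + 0.00308j ; Y_{3,2}(Ω₂) = -0.35587 + 0.09390j ; Δ = 0.00358 - 0.00212j
  [+3]  conj(Y_{3,3})(Ω₁) = 0.00045 - 0.00020j ; Y_{3,3}(Ω₂) = 0.11153 + 0.27366j ; Δ = 0.00010 + 0.00010j
Accumulated sum 0.24759 + 0.00000j; after 4π/(2l+1) scaling, 0.44447 + 0.00000j ⇒ P_3 = 0.444467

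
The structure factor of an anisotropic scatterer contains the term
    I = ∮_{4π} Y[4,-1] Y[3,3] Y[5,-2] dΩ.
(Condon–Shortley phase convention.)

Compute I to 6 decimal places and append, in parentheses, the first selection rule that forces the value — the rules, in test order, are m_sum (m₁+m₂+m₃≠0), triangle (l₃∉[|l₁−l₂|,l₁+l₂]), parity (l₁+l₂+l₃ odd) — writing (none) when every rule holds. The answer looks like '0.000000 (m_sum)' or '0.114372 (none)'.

-0.179179 (none)

Rules hold: Σm=0, L=12 even, 1≤5≤7.
N = 9·7·11 = 693
Δ = 2!·6!·4!/13! = 1/180180
Racah Σ t=0..2: t=0:+1/576 t=1:−1/144 t=2:+1/576 = -1/288
⇒ 3j(4 3 5; 0 0 0)² = 20/1001, sgn +1
Racah Σ t=2..2: t=2:+1/1728 = 1/1728
⇒ 3j(4 3 5; -1 3 -2)² = 25/858, sgn -1
4πI² = N·(3j₀)²·(3jₘ)² = 750/1859
I = -1·√(0.403443/4π) = -0.17917854
No selection rule forces the value: the integral is nonzero (none).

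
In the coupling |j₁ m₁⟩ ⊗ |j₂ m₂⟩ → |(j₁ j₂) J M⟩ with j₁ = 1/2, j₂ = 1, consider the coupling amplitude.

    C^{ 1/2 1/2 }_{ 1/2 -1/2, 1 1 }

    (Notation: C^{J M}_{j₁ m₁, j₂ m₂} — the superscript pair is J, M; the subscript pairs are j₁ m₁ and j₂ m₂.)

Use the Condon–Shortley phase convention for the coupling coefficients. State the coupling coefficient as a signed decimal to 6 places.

-0.816497

j₁+j₂−J=1  J+j₁−j₂=0  J−j₁+j₂=1  j₁+j₂+J+1=3
(j₁±m₁, j₂±m₂, J±M) = (0,1,2,0,1,0)
P² = 2/3
sum k=1..1:
  [1] −1/1 = -1
S = -1
C² = P²·S² = 2/3 ; C = -0.816497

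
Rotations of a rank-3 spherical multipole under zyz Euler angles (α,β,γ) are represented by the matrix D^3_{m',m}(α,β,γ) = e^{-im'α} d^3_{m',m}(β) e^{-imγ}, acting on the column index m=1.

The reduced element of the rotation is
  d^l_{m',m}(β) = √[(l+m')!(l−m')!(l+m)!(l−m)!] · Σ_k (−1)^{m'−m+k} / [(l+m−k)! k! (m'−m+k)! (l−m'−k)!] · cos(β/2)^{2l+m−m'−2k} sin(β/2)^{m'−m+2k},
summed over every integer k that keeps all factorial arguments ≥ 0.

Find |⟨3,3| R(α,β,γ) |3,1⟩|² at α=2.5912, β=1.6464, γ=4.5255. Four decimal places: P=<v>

P=0.1980

D^3_{3,1}(2.5912,1.6464,4.5255) = e^{-i·3·2.5912}·d^3_{3,1}(1.6464)·e^{-i·1·4.5255}. Compute d first:
c=cos(1.646400/2)=0.679878, s=sin(1.646400/2)=0.733325; N=√[720·1·24·2]=185.903201
Admissible k: 0..0 (factorial args all ≥0)
  k=0: (−1)^2·185.9032/(48)·0.6799^4·0.7333^2 = +0.445003
d^3_{3,1}(1.6464) = +0.445003
|D^3_{3,1}|² = |d^3_{3,1}(β)|² = (+0.445003)² = 0.198028 (the z-rotation phases have unit modulus)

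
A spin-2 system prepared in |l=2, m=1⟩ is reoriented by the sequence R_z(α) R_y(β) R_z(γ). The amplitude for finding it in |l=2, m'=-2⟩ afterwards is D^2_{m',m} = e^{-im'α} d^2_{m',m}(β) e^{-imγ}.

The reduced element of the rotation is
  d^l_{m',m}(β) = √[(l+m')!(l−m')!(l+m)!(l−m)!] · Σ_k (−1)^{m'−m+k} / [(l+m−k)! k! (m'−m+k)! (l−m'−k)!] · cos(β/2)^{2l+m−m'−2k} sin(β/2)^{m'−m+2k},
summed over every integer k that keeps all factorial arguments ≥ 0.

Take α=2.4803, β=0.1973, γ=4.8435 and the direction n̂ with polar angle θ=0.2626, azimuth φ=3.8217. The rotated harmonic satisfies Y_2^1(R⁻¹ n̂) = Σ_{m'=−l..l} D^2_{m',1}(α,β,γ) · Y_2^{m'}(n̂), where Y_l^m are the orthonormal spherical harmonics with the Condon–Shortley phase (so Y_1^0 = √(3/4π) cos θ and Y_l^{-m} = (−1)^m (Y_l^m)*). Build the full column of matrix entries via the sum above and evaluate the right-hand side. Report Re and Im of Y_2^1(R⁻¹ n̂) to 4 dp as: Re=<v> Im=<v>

Re=0.1983 Im=0.0720

Need the full column D^2_{m',1} for m'=−2..2 at α=2.4803, β=0.1973, γ=4.8435.
cos(β/2)=0.995138, sin(β/2)=0.098490
d^2_{-2,1}: single k=3 term ⇒ +0.001901;  D = +0.001888+0.000222i
d^2_{-1,1}: k∈[2..3] ⇒ +0.028819 -0.000094 = +0.028724;  D = -0.020453-0.020168i
d^2_{0,1}: k∈[1..2] ⇒ +0.237749 -0.002329 = +0.235420;  D = +0.030778+0.233399i
d^2_{1,1}: k∈[0..1] ⇒ +0.980694 -0.028819 = +0.951875;  D = +0.481354-0.821197i
d^2_{2,1}: single k=0 term ⇒ -0.194121;  D = +0.180322-0.071881i
Y_2^{m'}(θ=0.2626,φ=3.8217) and Σ D·Y over m':
  (+0.0019+0.0002i)·(+0.0054-0.0255i)  (-0.0205-0.0202i)·(-0.1506+0.1218i)  (+0.0308+0.2334i)·(+0.5670+0.0000i)  (+0.4814-0.8212i)·(+0.1506+0.1218i)  (+0.1803-0.0719i)·(+0.0054+0.0255i)
Y_2^1(R⁻¹ n̂) = +0.198316+0.072011i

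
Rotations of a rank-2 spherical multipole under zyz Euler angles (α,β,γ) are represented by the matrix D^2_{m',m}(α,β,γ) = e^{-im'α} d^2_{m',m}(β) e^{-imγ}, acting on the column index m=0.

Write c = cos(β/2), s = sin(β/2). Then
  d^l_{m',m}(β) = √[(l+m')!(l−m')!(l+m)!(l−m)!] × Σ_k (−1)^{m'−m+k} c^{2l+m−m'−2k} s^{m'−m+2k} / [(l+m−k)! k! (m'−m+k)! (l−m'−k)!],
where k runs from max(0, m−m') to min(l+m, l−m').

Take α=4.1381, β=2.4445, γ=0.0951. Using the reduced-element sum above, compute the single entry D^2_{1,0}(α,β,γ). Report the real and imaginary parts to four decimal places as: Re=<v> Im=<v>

First d^2_{1,0}(β=2.4445), then the phase factors e^{-i(1)α} and e^{-i(0)γ}:
c=cos(2.444500/2)=0.341532, s=sin(2.444500/2)=0.939870; N=√[6·1·2·2]=4.898979
k: max(0,(0)−(1))=0 … min(2+(0),2−(1))=1
  k=0: (−1)^1·4.8990/(2)·0.3415^3·0.9399^1 = -0.091714
  k=1: (−1)^2·4.8990/(2)·0.3415^1·0.9399^3 = +0.694561
d^2_{1,0}(2.4445) = -0.091714 +0.694561 = +0.602847
D = (-0.543238+0.839579i)·(+0.602847)·(+1.000000+0.000000i) = -0.327489+0.506137i

Re=-0.3275 Im=0.5061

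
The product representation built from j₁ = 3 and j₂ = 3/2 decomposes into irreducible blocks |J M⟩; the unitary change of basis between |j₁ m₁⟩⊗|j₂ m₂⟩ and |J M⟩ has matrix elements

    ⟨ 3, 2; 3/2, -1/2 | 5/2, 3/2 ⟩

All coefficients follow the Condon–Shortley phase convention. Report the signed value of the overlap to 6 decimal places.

+√(1/14) ≈ +0.267261

j₁+j₂−J=2  J+j₁−j₂=4  J−j₁+j₂=1  j₁+j₂+J+1=8
(j₁±m₁, j₂±m₂, J±M) = (5,1,1,2,4,1)
P² = 288/7
sum k=0..1:
  [0] +1/12 = 1/12
  [1] −1/24 = -1/24
S = 1/24
C² = P²·S² = 1/14 ; C = +0.267261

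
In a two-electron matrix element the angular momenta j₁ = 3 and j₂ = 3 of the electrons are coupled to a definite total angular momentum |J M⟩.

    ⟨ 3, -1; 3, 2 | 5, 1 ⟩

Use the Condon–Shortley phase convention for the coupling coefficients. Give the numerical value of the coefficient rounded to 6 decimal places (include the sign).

−√(9/28) ≈ -0.566947

triangle: 1!·5!·5!/12! = 14400/479001600
(j±m)!: 2!·4!·5!·1!·6!·4! = 99532800
prefactor² = (2J+1)·Δ·N² = 230400/7
  k=0: +1/(0!·1!·4!·5!·1!·0!) = 1/2880
  k=1: −1/(1!·0!·3!·4!·2!·1!) = -1/288
Σ = -1/320  ⇒  CG² = 230400/7·(-1/320)² = 9/28
CG = −√(9/28) = -0.566947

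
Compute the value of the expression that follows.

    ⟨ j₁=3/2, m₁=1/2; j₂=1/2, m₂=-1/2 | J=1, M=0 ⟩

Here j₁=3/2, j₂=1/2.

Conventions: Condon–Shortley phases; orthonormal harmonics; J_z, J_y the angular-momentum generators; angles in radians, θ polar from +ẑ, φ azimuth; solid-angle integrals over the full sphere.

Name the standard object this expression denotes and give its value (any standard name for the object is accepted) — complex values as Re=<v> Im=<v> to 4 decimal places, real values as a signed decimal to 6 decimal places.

Clebsch–Gordan coefficient, +√(1/2) ≈ +0.707107

This is a Clebsch–Gordan (vector-coupling) coefficient.
triangle: 1!*2!*0!/4! = 2/24
(j±m)!: 2!*1!*0!*1!*1!*1! = 2
prefactor² = (2J+1)*Δ*N² = 1/2
  k=0: +1/(0!*1!*1!*0!*1!*0!) = 1
Σ = 1  ⇒  CG² = 1/2*1² = 1/2
CG = +√(1/2) = +0.707107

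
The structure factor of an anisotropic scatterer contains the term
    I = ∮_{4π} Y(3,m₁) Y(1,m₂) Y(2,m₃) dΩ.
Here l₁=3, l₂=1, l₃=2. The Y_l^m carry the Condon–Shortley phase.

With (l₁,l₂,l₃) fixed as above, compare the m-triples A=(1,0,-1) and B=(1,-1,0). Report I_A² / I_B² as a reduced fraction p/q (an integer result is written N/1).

4/3

Same 3,1,2: normalisation and zero-m 3j drop out of the ratio.
A: Δ: 2! 4! 0! / 7! → 1/105; sum: t=1:−1/6 = -1/6; 3j²(3 1 2; 1 0 -1) = Δ·Π!·Σ² = 8/105  (sign +1)
B: Δ: 2! 4! 0! / 7! → 1/105; sum: t=0:+1/8 = 1/8; 3j²(3 1 2; 1 -1 0) = Δ·Π!·Σ² = 2/35  (sign +1)
I_A²/I_B² = (8/105)/(2/35) = 4/3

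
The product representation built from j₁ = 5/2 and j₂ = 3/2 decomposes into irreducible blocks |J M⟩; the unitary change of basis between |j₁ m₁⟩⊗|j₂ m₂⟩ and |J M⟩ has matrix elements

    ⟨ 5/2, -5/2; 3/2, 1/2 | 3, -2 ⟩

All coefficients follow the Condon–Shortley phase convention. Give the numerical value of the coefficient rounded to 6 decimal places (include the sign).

√[7·1!4!2!/8! · 0!5!2!1!1!5!] = √(240)
  +(−1)^1/∏(1,0,4,1,0,1)! = -1/24  (running -1/24)
⟨..|..⟩ = √(240)·(-1/24) = -0.645497

−√(5/12) = -0.645497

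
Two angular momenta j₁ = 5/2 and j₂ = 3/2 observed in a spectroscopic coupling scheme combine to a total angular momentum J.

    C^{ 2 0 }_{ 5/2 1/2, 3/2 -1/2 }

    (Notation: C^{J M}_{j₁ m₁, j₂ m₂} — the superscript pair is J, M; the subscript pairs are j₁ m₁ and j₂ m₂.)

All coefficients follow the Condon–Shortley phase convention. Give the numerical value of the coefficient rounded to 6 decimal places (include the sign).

−√(1/14) = -0.267261

triangle: 2!×3!×1!/7! = 12/5040
(j±m)!: 3!×2!×1!×2!×2!×2! = 96
prefactor² = (2J+1)×Δ×N² = 8/7
  k=0: +1/(0!×2!×2!×1!×1!×0!) = 1/4
  k=1: −1/(1!×1!×1!×0!×2!×1!) = -1/2
Σ = -1/4  ⇒  CG² = 8/7×(-1/4)² = 1/14
CG = −√(1/14) = -0.267261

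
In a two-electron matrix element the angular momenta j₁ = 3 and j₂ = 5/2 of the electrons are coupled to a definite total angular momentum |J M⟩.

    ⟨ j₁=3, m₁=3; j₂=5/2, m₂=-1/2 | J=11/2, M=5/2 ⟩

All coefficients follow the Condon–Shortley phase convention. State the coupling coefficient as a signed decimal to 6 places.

triangle: 0!*6!*5!/12! = 86400/479001600
(j±m)!: 6!*0!*2!*3!*8!*3! = 2090188800
prefactor² = (2J+1)*Δ*N² = 49766400/11
  k=0: +1/(0!*0!*0!*2!*6!*3!) = 1/8640
Σ = 1/8640  ⇒  CG² = 49766400/11*(1/8640)² = 2/33
CG = +√(2/33) = +0.246183

+√(2/33) = +0.246183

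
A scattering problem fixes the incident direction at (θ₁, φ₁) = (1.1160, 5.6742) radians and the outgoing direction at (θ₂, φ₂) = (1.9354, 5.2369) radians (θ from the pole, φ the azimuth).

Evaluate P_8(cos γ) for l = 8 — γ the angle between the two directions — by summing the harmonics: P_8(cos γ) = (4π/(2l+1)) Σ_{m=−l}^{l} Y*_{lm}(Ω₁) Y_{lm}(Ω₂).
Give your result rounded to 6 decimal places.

Summing Y*_{l m}(θ₁,φ₁)·Y_{l m}(θ₂,φ₂) over m ∈ [−8, 8]; prefactor 4π/(2·8+1) = 0.739198:
  m=-8: Y*=+0.034724+0.215868i  Y=-0.147694+0.260181i  product -0.061293-0.022848i
  m=-7: Y*=-0.185818+0.385172i  Y=-0.230895-0.394088i  product +0.194696-0.015706i
  m=-6: Y*=-0.326707+0.183743i  Y=+0.227091-0.001243i  product -0.073964+0.042132i
  m=-5: Y*=+0.021947+0.002128i  Y=+0.111874-0.195828i  product +0.002872-0.004060i
  m=-4: Y*=+0.267802+0.228166i  Y=+0.162752+0.279535i  product -0.020195+0.111994i
  m=-3: Y*=+0.039816+0.152021i  Y=+0.082454-0.000226i  product +0.003317+0.012526i
  m=-2: Y*=+0.096303-0.261527i  Y=-0.165301+0.287521i  product +0.059275+0.070920i
  m=-1: Y*=+0.178601-0.124558i  Y=+0.009789+0.016919i  product +0.003856+0.001802i
  m=+0: Y*=-0.249701-0.000000i  Y=-0.328771+0.000000i  product +0.082094+0.000000i
  m=+1: Y*=-0.178601-0.124558i  Y=-0.009789+0.016919i  product +0.003856-0.001802i
  m=+2: Y*=+0.096303+0.261527i  Y=-0.165301-0.287521i  product +0.059275-0.070920i
  m=+3: Y*=-0.039816+0.152021i  Y=-0.082454-0.000226i  product +0.003317-0.012526i
  m=+4: Y*=+0.267802-0.228166i  Y=+0.162752-0.279535i  product -0.020195-0.111994i
  m=+5: Y*=-0.021947+0.002128i  Y=-0.111874-0.195828i  product +0.002872+0.004060i
  m=+6: Y*=-0.326707-0.183743i  Y=+0.227091+0.001243i  product -0.073964-0.042132i
  m=+7: Y*=+0.185818+0.385172i  Y=+0.230895-0.394088i  product +0.194696+0.015706i
  m=+8: Y*=+0.034724-0.215868i  Y=-0.147694-0.260181i  product -0.061293+0.022848i
Accumulated sum +0.299224-0.000000i; after 4π/(2l+1) scaling, +0.221186-0.000000i ⇒ P_8 = 0.221186

0.221186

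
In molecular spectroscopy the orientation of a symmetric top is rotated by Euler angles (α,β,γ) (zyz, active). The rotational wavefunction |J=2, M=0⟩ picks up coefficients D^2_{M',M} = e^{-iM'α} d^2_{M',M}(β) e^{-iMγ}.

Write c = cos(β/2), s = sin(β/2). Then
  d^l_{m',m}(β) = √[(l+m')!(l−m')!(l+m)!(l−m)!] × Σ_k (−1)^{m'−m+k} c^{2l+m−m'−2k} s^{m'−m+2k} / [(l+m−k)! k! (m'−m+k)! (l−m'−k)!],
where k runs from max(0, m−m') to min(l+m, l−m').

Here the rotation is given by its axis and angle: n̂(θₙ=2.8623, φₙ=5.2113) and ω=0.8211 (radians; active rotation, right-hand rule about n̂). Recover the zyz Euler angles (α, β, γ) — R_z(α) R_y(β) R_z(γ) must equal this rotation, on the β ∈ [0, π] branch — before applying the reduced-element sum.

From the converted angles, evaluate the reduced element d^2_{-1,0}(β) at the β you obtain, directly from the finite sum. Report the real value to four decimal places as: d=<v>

d=0.2614

Axis–angle → zyz. n̂ = (sinθₙcosφₙ, sinθₙsinφₙ, cosθₙ) = (+0.131902, -0.242072, -0.961251), ω = 0.8211.
R = I cosω + sinω [n̂]ₓ + (1−cosω) n̂n̂ᵀ gives
  R = [+0.686959, +0.693363, -0.217565; -0.713708, +0.700085, -0.022407; +0.136778, +0.170671, +0.975789]
β = atan2(√(R₁₃²+R₂₃²), R₃₃) = 0.220498; α = atan2(R₂₃, R₁₃) mod 2π = 3.244221; γ = atan2(R₃₂, −R₃₁) mod 2π = 2.246399
d^2_{-1,0}(β=0.2205) via the finite sum:
c=cos(0.220498/2)=0.993929, s=sin(0.220498/2)=0.110026; N=√[1·6·2·2]=4.898979
The bounds max(0,m−m')=1 and min(l+m,l−m')=2 give 2 terms
  k=1: (−1)^0·4.8990/(2)·0.9939^3·0.1100^1 = +0.264628
  k=2: (−1)^1·4.8990/(2)·0.9939^1·0.1100^3 = -0.003243
d^2_{-1,0}(0.2205) = +0.264628 -0.003243 = +0.261386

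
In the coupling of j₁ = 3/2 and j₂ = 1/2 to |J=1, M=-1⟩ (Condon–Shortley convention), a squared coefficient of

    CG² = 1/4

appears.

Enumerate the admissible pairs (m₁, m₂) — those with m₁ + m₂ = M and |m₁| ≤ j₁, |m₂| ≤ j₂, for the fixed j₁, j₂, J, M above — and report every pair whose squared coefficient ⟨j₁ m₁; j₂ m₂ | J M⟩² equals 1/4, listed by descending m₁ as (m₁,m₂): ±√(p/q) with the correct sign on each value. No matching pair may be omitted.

Admissible pairs with m₁+m₂ = M = -1: (-3/2,1/2), (-1/2,-1/2)
  (m₁,m₂)=(-1/2,-1/2): CG² = 1/4, CG = +√(1/4)   ← matches the target
  (m₁,m₂)=(-3/2,1/2): CG² = 3/4, CG = −√(3/4)
Pairs with CG² = 1/4: (-1/2,-1/2): +√(1/4)

(-1/2,-1/2): +√(1/4)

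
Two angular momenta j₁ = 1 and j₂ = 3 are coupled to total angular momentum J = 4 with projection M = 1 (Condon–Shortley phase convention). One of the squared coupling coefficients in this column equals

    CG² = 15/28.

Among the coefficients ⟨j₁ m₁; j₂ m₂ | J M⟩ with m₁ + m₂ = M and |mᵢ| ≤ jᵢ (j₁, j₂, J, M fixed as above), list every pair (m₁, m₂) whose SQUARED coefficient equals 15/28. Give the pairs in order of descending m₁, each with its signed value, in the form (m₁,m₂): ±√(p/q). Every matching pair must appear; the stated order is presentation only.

(0,1): +√(15/28)

Admissible pairs with m₁+m₂ = M = 1: (-1,2), (0,1), (1,0)
  (m₁,m₂)=(1,0): CG² = 5/14, CG = +√(5/14)
  (m₁,m₂)=(0,1): CG² = 15/28, CG = +√(15/28)   ← matches the target
  (m₁,m₂)=(-1,2): CG² = 3/28, CG = +√(3/28)
Pairs with CG² = 15/28: (0,1): +√(15/28)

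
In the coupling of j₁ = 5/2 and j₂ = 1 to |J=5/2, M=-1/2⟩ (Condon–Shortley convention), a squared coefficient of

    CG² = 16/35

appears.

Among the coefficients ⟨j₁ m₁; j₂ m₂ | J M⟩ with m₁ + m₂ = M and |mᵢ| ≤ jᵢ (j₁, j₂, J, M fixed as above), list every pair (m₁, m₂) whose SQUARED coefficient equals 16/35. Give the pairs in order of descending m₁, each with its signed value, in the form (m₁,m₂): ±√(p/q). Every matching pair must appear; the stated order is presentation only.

Admissible pairs with m₁+m₂ = M = -1/2: (-3/2,1), (-1/2,0), (1/2,-1)
  (m₁,m₂)=(1/2,-1): CG² = 18/35, CG = +√(18/35)
  (m₁,m₂)=(-1/2,0): CG² = 1/35, CG = −√(1/35)
  (m₁,m₂)=(-3/2,1): CG² = 16/35, CG = −√(16/35)   ← matches the target
Pairs with CG² = 16/35: (-3/2,1): −√(16/35)

(-3/2,1): −√(16/35)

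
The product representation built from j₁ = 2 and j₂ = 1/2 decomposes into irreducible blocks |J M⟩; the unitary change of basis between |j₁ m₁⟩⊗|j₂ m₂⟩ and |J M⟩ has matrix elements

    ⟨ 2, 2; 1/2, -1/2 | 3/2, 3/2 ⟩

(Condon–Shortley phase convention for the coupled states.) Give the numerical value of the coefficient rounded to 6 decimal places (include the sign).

j₁+j₂−J=1  J+j₁−j₂=3  J−j₁+j₂=0  j₁+j₂+J+1=5
(j₁±m₁, j₂±m₂, J±M) = (4,0,0,1,3,0)
P² = 144/5
sum k=0..0:
  [0] +1/6 = 1/6
S = 1/6
C² = P²·S² = 4/5 ; C = +0.894427

+√(4/5) ≈ +0.894427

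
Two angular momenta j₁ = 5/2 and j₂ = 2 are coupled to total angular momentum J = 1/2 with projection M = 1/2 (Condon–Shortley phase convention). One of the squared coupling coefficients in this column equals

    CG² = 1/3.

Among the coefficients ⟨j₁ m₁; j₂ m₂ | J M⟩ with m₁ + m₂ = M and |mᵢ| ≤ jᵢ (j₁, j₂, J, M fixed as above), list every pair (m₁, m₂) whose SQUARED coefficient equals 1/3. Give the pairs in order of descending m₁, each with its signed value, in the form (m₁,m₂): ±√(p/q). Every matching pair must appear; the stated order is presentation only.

(5/2,-2): +√(1/3)

Admissible pairs with m₁+m₂ = M = 1/2: (-3/2,2), (-1/2,1), (1/2,0), (3/2,-1), (5/2,-2)
  (m₁,m₂)=(5/2,-2): CG² = 1/3, CG = +√(1/3)   ← matches the target
  (m₁,m₂)=(3/2,-1): CG² = 4/15, CG = −√(4/15)
  (m₁,m₂)=(1/2,0): CG² = 1/5, CG = +√(1/5)
  (m₁,m₂)=(-1/2,1): CG² = 2/15, CG = −√(2/15)
  (m₁,m₂)=(-3/2,2): CG² = 1/15, CG = +√(1/15)
Pairs with CG² = 1/3: (5/2,-2): +√(1/3)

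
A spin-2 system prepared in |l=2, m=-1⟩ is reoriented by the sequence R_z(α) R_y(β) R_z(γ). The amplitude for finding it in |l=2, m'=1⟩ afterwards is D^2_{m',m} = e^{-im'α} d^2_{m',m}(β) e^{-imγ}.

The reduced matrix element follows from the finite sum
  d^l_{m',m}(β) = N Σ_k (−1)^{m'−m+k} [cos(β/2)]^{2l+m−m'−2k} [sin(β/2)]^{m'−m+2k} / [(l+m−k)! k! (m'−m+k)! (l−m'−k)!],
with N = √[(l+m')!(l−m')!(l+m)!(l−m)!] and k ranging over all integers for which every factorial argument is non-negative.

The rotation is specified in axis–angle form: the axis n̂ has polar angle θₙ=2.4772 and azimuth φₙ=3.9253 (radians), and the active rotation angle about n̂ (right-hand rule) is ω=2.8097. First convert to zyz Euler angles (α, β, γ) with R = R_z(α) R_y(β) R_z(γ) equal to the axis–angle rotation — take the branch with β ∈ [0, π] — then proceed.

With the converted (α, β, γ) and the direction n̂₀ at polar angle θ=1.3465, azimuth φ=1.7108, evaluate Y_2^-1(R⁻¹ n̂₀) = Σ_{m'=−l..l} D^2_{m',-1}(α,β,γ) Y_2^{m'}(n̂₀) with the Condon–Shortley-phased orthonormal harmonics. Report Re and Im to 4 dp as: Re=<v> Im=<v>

Axis–angle → zyz. n̂ = (sinθₙcosφₙ, sinθₙsinφₙ, cosθₙ) = (-0.436725, -0.435251, -0.787291), ω = 2.8097.
R = I cosω + sinω [n̂]ₓ + (1−cosω) n̂n̂ᵀ gives
  R = [-0.574378, +0.626322, +0.527077; +0.113271, -0.576879, +0.808938; +0.810715, +0.524339, +0.260403]
β = atan2(√(R₁₃²+R₂₃²), R₃₃) = 1.307357; α = atan2(R₂₃, R₁₃) mod 2π = 0.993320; γ = atan2(R₃₂, −R₃₁) mod 2π = 2.567498
Need the full column D^2_{m',-1} for m'=−2..2 at α=0.9933, β=1.3074, γ=2.5675.
cos(β/2)=0.793852, sin(β/2)=0.608111
d^2_{-2,-1}: single k=1 term ⇒ +0.608459;  D = -0.095888-0.600856i
d^2_{-1,-1}: k∈[0..1] ⇒ +0.397154 -0.699143 = -0.301989;  D = +0.275838+0.122926i
d^2_{0,-1}: k∈[0..1] ⇒ -0.745208 +0.437284 = -0.307924;  D = +0.258559-0.167226i
d^2_{1,-1}: k∈[0..1] ⇒ +0.699143 -0.136751 = +0.562392;  D = -0.001902+0.562389i
d^2_{2,-1}: single k=0 term ⇒ -0.357041;  D = -0.298483-0.195923i
Y_2^{m'}(θ=1.3465,φ=1.7108) and Σ D·Y over m':
  (-0.0959-0.6009i)·(-0.3529+0.1015i)  (+0.2758+0.1229i)·(-0.0234-0.1659i)  (+0.2586-0.1672i)·(-0.2686+0.0000i)  (-0.0019+0.5624i)·(+0.0234-0.1659i)  (-0.2985-0.1959i)·(-0.3529-0.1015i)
Y_2^-1(R⁻¹ n̂) = +0.217996+0.311458i

Re=0.2180 Im=0.3115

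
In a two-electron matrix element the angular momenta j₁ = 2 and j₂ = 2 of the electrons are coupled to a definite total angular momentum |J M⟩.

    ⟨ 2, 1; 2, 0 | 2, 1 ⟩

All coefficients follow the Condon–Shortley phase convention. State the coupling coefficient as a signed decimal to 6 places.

-0.267261

j₁+j₂−J=2  J+j₁−j₂=2  J−j₁+j₂=2  j₁+j₂+J+1=7
(j₁±m₁, j₂±m₂, J±M) = (3,1,2,2,3,1)
P² = 8/7
sum k=0..1:
  [0] +1/4 = 1/4
  [1] −1/2 = -1/2
S = -1/4
C² = P²·S² = 1/14 ; C = -0.267261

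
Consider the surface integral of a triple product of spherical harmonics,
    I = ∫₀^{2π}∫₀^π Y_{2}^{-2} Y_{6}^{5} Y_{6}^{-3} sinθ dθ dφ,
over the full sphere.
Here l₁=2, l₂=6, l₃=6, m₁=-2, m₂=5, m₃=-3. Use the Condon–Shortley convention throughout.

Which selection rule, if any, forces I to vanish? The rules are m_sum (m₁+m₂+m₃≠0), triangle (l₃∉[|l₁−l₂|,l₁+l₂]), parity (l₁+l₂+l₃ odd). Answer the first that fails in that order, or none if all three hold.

Σmᵢ = 0  ✓
l₃∈[|l₁−l₂|,l₁+l₂]=[4,8], have l₃=6  ✓
Σlᵢ = 14 ⇒ even  ✓

none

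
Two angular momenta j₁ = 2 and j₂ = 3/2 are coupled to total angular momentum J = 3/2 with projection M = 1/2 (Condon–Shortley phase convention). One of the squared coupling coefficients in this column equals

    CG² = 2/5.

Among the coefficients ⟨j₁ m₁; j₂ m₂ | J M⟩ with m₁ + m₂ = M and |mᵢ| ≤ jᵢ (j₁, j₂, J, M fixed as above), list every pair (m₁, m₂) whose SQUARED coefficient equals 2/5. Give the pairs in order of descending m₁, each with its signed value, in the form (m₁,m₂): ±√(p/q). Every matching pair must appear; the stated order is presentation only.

Admissible pairs with m₁+m₂ = M = 1/2: (-1,3/2), (0,1/2), (1,-1/2), (2,-3/2)
  (m₁,m₂)=(2,-3/2): CG² = 2/5, CG = +√(2/5)   ← matches the target
  (m₁,m₂)=(1,-1/2): CG² = 0/1, CG = 0
  (m₁,m₂)=(0,1/2): CG² = 1/5, CG = −√(1/5)
  (m₁,m₂)=(-1,3/2): CG² = 2/5, CG = +√(2/5)   ← matches the target
Pairs with CG² = 2/5: (2,-3/2): +√(2/5); (-1,3/2): +√(2/5)

(2,-3/2): +√(2/5); (-1,3/2): +√(2/5)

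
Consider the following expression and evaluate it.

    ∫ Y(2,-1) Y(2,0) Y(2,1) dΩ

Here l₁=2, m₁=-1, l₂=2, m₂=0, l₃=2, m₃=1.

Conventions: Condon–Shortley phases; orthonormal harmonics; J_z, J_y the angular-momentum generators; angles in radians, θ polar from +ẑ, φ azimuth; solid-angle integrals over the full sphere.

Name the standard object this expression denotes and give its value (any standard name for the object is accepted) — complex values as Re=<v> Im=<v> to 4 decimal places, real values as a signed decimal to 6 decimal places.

This is a Gaunt coefficient — the integral of a triple product of spherical harmonics over the sphere.
m-sum 0 ✓  L=6 even ✓  0≤2≤4 ✓
Π(2lᵢ+1) = 5×5×5 = 125
triangle coeff Δ(2,2,2) = 1/630
Σ_t [0,2]: t=0:+1/8 t=1:−1/1 t=2:+1/8 = -3/4
(3j)²=2/35 [(2 2 2; 0 0 0)], sign=-1
Σ_t [1,2]: t=1:−1/2 t=2:+1/4 = -1/4
(3j)²=1/70 [(2 2 2; -1 0 1)], sign=+1
⇒ 4πI² = 5/49
I = (-1)√(5/49/(4π)) = -0.09011188

Gaunt coefficient, -0.090112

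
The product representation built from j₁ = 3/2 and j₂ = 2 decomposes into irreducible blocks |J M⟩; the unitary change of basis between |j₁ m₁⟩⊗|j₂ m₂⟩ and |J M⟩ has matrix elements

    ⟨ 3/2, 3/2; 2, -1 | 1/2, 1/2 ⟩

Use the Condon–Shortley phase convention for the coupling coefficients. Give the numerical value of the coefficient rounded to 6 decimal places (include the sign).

+√(1/10) ≈ +0.316228

triangle: 3!×0!×1!/5! = 6/120
(j±m)!: 3!×0!×1!×3!×1!×0! = 36
prefactor² = (2J+1)×Δ×N² = 18/5
  k=0: +1/(0!×3!×0!×1!×0!×0!) = 1/6
Σ = 1/6  ⇒  CG² = 18/5×(1/6)² = 1/10
CG = +√(1/10) = +0.316228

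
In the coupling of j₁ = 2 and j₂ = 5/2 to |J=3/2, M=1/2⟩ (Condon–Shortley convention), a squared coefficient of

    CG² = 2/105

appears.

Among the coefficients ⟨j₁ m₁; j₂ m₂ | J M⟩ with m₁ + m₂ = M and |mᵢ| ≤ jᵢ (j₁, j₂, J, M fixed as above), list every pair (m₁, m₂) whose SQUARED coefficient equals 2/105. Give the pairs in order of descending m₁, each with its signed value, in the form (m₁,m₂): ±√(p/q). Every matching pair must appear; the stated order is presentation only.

Admissible pairs with m₁+m₂ = M = 1/2: (-2,5/2), (-1,3/2), (0,1/2), (1,-1/2), (2,-3/2)
  (m₁,m₂)=(2,-3/2): CG² = 32/105, CG = +√(32/105)
  (m₁,m₂)=(1,-1/2): CG² = 5/21, CG = −√(5/21)
  (m₁,m₂)=(0,1/2): CG² = 2/35, CG = +√(2/35)
  (m₁,m₂)=(-1,3/2): CG² = 2/105, CG = +√(2/105)   ← matches the target
  (m₁,m₂)=(-2,5/2): CG² = 8/21, CG = −√(8/21)
Pairs with CG² = 2/105: (-1,3/2): +√(2/105)

(-1,3/2): +√(2/105)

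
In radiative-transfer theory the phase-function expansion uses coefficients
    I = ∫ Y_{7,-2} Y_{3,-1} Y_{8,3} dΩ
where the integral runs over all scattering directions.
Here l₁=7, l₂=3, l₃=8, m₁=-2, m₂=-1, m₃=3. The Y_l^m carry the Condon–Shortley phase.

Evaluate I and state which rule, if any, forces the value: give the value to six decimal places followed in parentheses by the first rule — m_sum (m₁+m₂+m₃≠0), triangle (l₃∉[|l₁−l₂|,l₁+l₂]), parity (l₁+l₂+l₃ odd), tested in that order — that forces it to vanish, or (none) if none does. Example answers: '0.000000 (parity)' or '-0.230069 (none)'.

Checks pass: Σm=0; 18 even; l₃=8∈[4,10].
(2·7+1)(2·3+1)(2·8+1) = 1785
Δ: 2! 12! 4! / 19! → 1/5290740
sum: t=0:+1/7257600 t=1:−1/2073600 t=2:+1/7257600 = -1/4838400
3j²(7 3 8; 0 0 0) = Δ·Π!·Σ² = 252/20995  (sign -1)
sum: t=0:+1/17418240 t=1:−1/5806080 t=2:+1/29030400 = -1/12441600
3j²(7 3 8; -2 -1 3) = Δ·Π!·Σ² = 154/12597  (sign +1)
combine: 4πI² = 1785·252/20995·154/12597 = 271656/1037153
take √, sign -1: I = -0.14437211
No selection rule forces the value: the integral is nonzero (none).

-0.144372 (none)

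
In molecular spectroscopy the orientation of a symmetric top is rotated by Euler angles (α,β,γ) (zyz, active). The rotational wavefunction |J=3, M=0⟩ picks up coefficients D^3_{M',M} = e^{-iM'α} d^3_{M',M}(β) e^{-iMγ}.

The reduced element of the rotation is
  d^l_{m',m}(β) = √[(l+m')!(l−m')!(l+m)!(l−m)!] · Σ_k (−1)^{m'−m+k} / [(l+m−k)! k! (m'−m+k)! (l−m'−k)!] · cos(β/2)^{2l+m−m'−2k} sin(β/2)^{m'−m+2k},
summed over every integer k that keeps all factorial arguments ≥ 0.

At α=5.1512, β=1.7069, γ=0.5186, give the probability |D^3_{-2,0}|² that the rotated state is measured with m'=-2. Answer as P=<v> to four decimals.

P=0.0333

First d^3_{-2,0}(β=1.7069), then the phase factors e^{-i(-2)α} and e^{-i(0)γ}:
c=cos(1.706900/2)=0.657387, s=sin(1.706900/2)=0.753553; N=√[1·120·6·6]=65.726707
k∈{2,3} keeps every argument non-negative
  k=2: (−1)^0·65.7267/(12)·0.6574^4·0.7536^2 = +0.580863
  k=3: (−1)^1·65.7267/(12)·0.6574^2·0.7536^4 = -0.763235
d^3_{-2,0}(1.7069) = +0.580863 -0.763235 = -0.182372
|D^3_{-2,0}|² = |d^3_{-2,0}(β)|² = (-0.182372)² = 0.033260 (the z-rotation phases have unit modulus)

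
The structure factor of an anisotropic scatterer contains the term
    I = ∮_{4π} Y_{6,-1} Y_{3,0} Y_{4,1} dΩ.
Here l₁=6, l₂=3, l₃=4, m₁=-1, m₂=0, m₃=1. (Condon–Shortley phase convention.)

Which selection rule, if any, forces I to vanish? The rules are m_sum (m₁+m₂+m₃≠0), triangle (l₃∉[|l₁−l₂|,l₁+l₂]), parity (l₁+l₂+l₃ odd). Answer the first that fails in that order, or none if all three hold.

parity

m₁+m₂+m₃ = -1 + 0 + 1 = 0  ✓
triangle: |6−3|=3 ≤ l₃=4 ≤ 6+3=9  ✓
parity: l₁+l₂+l₃ = 13 is odd  ✗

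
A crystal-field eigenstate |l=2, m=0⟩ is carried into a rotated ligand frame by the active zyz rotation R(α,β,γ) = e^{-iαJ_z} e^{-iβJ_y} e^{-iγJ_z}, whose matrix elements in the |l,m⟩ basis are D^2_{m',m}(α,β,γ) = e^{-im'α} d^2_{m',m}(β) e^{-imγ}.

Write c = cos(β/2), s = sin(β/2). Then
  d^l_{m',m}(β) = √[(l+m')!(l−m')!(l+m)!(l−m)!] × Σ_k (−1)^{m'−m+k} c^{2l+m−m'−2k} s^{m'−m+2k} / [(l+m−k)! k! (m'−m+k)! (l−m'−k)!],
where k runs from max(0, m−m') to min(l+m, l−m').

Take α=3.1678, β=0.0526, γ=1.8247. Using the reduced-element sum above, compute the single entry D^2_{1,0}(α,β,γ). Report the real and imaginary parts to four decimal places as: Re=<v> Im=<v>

Re=0.0643 Im=-0.0017

First d^2_{1,0}(β=0.0526), then the phase factors e^{-i(1)α} and e^{-i(0)γ}:
Half-angle: c=0.999654, s=0.026297. N=√(6·1·2·2)=4.898979
k: max(0,(0)−(1))=0 … min(2+(0),2−(1))=1
  k=0: (−1)^1·4.8990/(2)·0.9997^3·0.0263^1 = -0.064347
  k=1: (−1)^2·4.8990/(2)·0.9997^1·0.0263^3 = +0.000045
d^2_{1,0}(0.0526) = -0.064347 +0.000045 = -0.064303
Attach z-rotation phases: D = e^{-i(1)(3.1678)}·(-0.064303)·e^{-i(0)(1.8247)} = +0.064281-0.001685i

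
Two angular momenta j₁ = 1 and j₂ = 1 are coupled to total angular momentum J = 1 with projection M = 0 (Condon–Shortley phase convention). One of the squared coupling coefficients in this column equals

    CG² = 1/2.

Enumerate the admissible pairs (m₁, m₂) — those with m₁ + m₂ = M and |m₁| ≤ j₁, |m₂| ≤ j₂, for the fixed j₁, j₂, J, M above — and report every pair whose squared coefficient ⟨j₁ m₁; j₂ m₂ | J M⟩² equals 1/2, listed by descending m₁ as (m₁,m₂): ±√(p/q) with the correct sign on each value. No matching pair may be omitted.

(1,-1): +√(1/2); (-1,1): −√(1/2)

Admissible pairs with m₁+m₂ = M = 0: (-1,1), (0,0), (1,-1)
  (m₁,m₂)=(1,-1): CG² = 1/2, CG = +√(1/2)   ← matches the target
  (m₁,m₂)=(0,0): CG² = 0/1, CG = 0
  (m₁,m₂)=(-1,1): CG² = 1/2, CG = −√(1/2)   ← matches the target
Pairs with CG² = 1/2: (1,-1): +√(1/2); (-1,1): −√(1/2)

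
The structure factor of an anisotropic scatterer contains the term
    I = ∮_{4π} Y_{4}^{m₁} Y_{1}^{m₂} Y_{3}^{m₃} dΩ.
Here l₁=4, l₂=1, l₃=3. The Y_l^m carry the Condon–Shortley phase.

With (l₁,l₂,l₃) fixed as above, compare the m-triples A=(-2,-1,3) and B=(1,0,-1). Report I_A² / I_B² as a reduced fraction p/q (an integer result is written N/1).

l's match ⇒ only the (l;m) 3-j factors differ between A and B.
A: triangle coeff Δ(4,1,3) = 1/252; Σ_t [0,0]: t=0:+1/1440 = 1/1440; (3j)²=1/252 [(4 1 3; -2 -1 3)], sign=+1
B: triangle coeff Δ(4,1,3) = 1/252; Σ_t [1,1]: t=1:−1/48 = -1/48; (3j)²=5/84 [(4 1 3; 1 0 -1)], sign=-1
I_A²/I_B² = (1/252)/(5/84) = 1/15

1/15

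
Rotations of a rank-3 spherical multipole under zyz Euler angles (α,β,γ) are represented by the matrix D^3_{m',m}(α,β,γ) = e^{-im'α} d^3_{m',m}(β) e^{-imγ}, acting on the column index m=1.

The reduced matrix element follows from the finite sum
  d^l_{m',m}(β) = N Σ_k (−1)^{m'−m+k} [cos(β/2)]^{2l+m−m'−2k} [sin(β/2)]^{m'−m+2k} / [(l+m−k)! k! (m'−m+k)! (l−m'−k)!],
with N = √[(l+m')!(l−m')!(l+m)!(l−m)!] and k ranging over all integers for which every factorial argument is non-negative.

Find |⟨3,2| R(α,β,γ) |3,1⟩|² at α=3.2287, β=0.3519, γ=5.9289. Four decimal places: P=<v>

P=0.2301

First d^3_{2,1}(β=0.3519), then the phase factors e^{-i(2)α} and e^{-i(1)γ}:
With c≡cos(β/2)=0.984561 and s≡sin(β/2)=0.175044, N=[120·1·24·2]^{1/2}=75.894664
k: max(0,(1)−(2))=0 … min(3+(1),3−(2))=1
  k=0: (−1)^1·75.8947/(24)·0.9846^5·0.1750^1 = -0.512104
  k=1: (−1)^2·75.8947/(12)·0.9846^3·0.1750^3 = +0.032374
d^3_{2,1}(0.3519) = -0.512104 +0.032374 = -0.479731
|D^3_{2,1}|² = |d^3_{2,1}(β)|² = (-0.479731)² = 0.230141 (the z-rotation phases have unit modulus)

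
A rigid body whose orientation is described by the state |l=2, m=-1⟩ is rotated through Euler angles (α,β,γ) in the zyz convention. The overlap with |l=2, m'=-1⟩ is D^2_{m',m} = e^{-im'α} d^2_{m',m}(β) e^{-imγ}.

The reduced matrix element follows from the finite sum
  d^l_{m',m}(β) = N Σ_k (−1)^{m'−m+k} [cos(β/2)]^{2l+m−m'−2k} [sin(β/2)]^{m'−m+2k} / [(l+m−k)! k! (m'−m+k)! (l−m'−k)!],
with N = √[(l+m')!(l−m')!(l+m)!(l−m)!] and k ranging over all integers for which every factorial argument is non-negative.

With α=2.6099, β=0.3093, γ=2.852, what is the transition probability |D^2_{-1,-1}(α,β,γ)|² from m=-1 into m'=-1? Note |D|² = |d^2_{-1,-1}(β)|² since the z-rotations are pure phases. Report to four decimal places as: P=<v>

First d^2_{-1,-1}(β=0.3093), then the phase factors e^{-i(-1)α} and e^{-i(-1)γ}:
With c≡cos(β/2)=0.988066 and s≡sin(β/2)=0.154034, N=[1·6·1·6]^{1/2}=6.000000
Admissible k: 0..1 (factorial args all ≥0)
  k=0: (−1)^0·6.0000/(6)·0.9881^4·0.1540^0 = +0.953110
  k=1: (−1)^1·6.0000/(2)·0.9881^2·0.1540^2 = -0.069491
d^2_{-1,-1}(0.3093) = +0.953110 -0.069491 = +0.883619
|D^2_{-1,-1}|² = |d^2_{-1,-1}(β)|² = (+0.883619)² = 0.780783 (the z-rotation phases have unit modulus)

P=0.7808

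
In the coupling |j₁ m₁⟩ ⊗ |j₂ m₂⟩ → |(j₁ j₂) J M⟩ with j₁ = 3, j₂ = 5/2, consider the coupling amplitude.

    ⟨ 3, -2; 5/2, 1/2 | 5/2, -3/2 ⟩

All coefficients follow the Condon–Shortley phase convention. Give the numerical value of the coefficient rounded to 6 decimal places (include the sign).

+0.267261

j₁+j₂−J=3  J+j₁−j₂=3  J−j₁+j₂=2  j₁+j₂+J+1=9
(j₁±m₁, j₂±m₂, J±M) = (1,5,3,2,1,4)
P² = 288/7
sum k=2..3:
  [2] +1/12 = 1/12
  [3] −1/24 = -1/24
S = 1/24
C² = P²·S² = 1/14 ; C = +0.267261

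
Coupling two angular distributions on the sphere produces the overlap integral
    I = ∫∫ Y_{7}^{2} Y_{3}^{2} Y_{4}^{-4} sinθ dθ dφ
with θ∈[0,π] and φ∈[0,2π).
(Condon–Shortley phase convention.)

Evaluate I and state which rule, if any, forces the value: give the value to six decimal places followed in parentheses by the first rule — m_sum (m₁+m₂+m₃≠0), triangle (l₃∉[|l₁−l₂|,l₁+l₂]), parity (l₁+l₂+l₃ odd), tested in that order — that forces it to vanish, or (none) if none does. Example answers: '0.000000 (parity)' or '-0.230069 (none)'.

Checks pass: Σm=0; 14 even; l₃=4∈[4,10].
(2·7+1)(2·3+1)(2·4+1) = 945
Δ: 6! 8! 0! / 15! → 1/45045
sum: t=3:−1/20736 = -1/20736
3j²(7 3 4; 0 0 0) = Δ·Π!·Σ² = 35/1287  (sign -1)
sum: t=5:−1/4838400 = -1/4838400
3j²(7 3 4; 2 2 -4) = Δ·Π!·Σ² = 1/5005  (sign -1)
combine: 4πI² = 945·35/1287·1/5005 = 105/20449
take √, sign +1: I = 0.02021407
No selection rule forces the value: the integral is nonzero (none).

0.020214 (none)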